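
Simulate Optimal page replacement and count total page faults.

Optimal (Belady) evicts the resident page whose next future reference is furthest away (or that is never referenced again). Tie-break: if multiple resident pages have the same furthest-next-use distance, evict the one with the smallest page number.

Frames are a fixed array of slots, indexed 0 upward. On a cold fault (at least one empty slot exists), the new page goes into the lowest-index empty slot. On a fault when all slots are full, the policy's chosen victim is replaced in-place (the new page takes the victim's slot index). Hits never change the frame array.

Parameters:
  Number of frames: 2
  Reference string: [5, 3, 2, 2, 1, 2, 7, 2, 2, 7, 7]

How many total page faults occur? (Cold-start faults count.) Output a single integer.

Answer: 5

Derivation:
Step 0: ref 5 → FAULT, frames=[5,-]
Step 1: ref 3 → FAULT, frames=[5,3]
Step 2: ref 2 → FAULT (evict 3), frames=[5,2]
Step 3: ref 2 → HIT, frames=[5,2]
Step 4: ref 1 → FAULT (evict 5), frames=[1,2]
Step 5: ref 2 → HIT, frames=[1,2]
Step 6: ref 7 → FAULT (evict 1), frames=[7,2]
Step 7: ref 2 → HIT, frames=[7,2]
Step 8: ref 2 → HIT, frames=[7,2]
Step 9: ref 7 → HIT, frames=[7,2]
Step 10: ref 7 → HIT, frames=[7,2]
Total faults: 5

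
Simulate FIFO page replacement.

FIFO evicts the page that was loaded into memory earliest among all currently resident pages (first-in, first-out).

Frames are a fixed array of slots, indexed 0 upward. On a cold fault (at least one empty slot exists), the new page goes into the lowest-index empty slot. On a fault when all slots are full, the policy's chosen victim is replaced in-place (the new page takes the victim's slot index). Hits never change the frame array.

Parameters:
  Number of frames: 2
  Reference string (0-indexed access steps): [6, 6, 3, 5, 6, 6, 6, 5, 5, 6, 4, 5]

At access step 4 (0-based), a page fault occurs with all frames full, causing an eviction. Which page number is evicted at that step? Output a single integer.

Step 0: ref 6 -> FAULT, frames=[6,-]
Step 1: ref 6 -> HIT, frames=[6,-]
Step 2: ref 3 -> FAULT, frames=[6,3]
Step 3: ref 5 -> FAULT, evict 6, frames=[5,3]
Step 4: ref 6 -> FAULT, evict 3, frames=[5,6]
At step 4: evicted page 3

Answer: 3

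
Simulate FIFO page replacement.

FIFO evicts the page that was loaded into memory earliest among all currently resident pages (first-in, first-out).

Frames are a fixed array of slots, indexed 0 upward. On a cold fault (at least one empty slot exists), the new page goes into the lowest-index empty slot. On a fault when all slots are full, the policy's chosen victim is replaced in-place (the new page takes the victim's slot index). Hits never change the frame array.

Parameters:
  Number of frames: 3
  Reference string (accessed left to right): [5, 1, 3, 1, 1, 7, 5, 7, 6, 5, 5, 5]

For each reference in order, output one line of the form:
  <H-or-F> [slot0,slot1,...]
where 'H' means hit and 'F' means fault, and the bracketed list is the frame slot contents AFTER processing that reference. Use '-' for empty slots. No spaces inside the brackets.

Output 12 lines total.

F [5,-,-]
F [5,1,-]
F [5,1,3]
H [5,1,3]
H [5,1,3]
F [7,1,3]
F [7,5,3]
H [7,5,3]
F [7,5,6]
H [7,5,6]
H [7,5,6]
H [7,5,6]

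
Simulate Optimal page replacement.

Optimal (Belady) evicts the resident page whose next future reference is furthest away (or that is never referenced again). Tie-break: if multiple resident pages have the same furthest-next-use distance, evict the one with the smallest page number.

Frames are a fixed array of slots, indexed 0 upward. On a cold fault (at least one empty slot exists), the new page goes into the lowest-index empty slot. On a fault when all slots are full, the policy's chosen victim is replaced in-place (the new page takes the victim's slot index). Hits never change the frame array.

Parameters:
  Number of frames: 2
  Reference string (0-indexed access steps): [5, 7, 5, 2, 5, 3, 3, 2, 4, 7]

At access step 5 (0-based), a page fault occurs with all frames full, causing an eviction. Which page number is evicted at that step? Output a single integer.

Answer: 5

Derivation:
Step 0: ref 5 -> FAULT, frames=[5,-]
Step 1: ref 7 -> FAULT, frames=[5,7]
Step 2: ref 5 -> HIT, frames=[5,7]
Step 3: ref 2 -> FAULT, evict 7, frames=[5,2]
Step 4: ref 5 -> HIT, frames=[5,2]
Step 5: ref 3 -> FAULT, evict 5, frames=[3,2]
At step 5: evicted page 5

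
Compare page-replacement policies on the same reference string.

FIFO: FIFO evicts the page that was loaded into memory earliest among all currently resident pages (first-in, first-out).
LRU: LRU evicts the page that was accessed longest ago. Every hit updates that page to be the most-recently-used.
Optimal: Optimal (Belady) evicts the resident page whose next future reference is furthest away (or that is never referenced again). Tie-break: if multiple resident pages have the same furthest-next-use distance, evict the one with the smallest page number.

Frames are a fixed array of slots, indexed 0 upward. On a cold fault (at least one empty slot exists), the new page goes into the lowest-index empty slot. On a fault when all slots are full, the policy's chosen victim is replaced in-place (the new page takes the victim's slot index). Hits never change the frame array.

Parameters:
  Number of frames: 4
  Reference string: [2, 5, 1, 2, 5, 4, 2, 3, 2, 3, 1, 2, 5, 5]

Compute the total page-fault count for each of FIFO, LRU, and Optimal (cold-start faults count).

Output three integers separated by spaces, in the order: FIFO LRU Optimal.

Answer: 7 7 5

Derivation:
--- FIFO ---
  step 0: ref 2 -> FAULT, frames=[2,-,-,-] (faults so far: 1)
  step 1: ref 5 -> FAULT, frames=[2,5,-,-] (faults so far: 2)
  step 2: ref 1 -> FAULT, frames=[2,5,1,-] (faults so far: 3)
  step 3: ref 2 -> HIT, frames=[2,5,1,-] (faults so far: 3)
  step 4: ref 5 -> HIT, frames=[2,5,1,-] (faults so far: 3)
  step 5: ref 4 -> FAULT, frames=[2,5,1,4] (faults so far: 4)
  step 6: ref 2 -> HIT, frames=[2,5,1,4] (faults so far: 4)
  step 7: ref 3 -> FAULT, evict 2, frames=[3,5,1,4] (faults so far: 5)
  step 8: ref 2 -> FAULT, evict 5, frames=[3,2,1,4] (faults so far: 6)
  step 9: ref 3 -> HIT, frames=[3,2,1,4] (faults so far: 6)
  step 10: ref 1 -> HIT, frames=[3,2,1,4] (faults so far: 6)
  step 11: ref 2 -> HIT, frames=[3,2,1,4] (faults so far: 6)
  step 12: ref 5 -> FAULT, evict 1, frames=[3,2,5,4] (faults so far: 7)
  step 13: ref 5 -> HIT, frames=[3,2,5,4] (faults so far: 7)
  FIFO total faults: 7
--- LRU ---
  step 0: ref 2 -> FAULT, frames=[2,-,-,-] (faults so far: 1)
  step 1: ref 5 -> FAULT, frames=[2,5,-,-] (faults so far: 2)
  step 2: ref 1 -> FAULT, frames=[2,5,1,-] (faults so far: 3)
  step 3: ref 2 -> HIT, frames=[2,5,1,-] (faults so far: 3)
  step 4: ref 5 -> HIT, frames=[2,5,1,-] (faults so far: 3)
  step 5: ref 4 -> FAULT, frames=[2,5,1,4] (faults so far: 4)
  step 6: ref 2 -> HIT, frames=[2,5,1,4] (faults so far: 4)
  step 7: ref 3 -> FAULT, evict 1, frames=[2,5,3,4] (faults so far: 5)
  step 8: ref 2 -> HIT, frames=[2,5,3,4] (faults so far: 5)
  step 9: ref 3 -> HIT, frames=[2,5,3,4] (faults so far: 5)
  step 10: ref 1 -> FAULT, evict 5, frames=[2,1,3,4] (faults so far: 6)
  step 11: ref 2 -> HIT, frames=[2,1,3,4] (faults so far: 6)
  step 12: ref 5 -> FAULT, evict 4, frames=[2,1,3,5] (faults so far: 7)
  step 13: ref 5 -> HIT, frames=[2,1,3,5] (faults so far: 7)
  LRU total faults: 7
--- Optimal ---
  step 0: ref 2 -> FAULT, frames=[2,-,-,-] (faults so far: 1)
  step 1: ref 5 -> FAULT, frames=[2,5,-,-] (faults so far: 2)
  step 2: ref 1 -> FAULT, frames=[2,5,1,-] (faults so far: 3)
  step 3: ref 2 -> HIT, frames=[2,5,1,-] (faults so far: 3)
  step 4: ref 5 -> HIT, frames=[2,5,1,-] (faults so far: 3)
  step 5: ref 4 -> FAULT, frames=[2,5,1,4] (faults so far: 4)
  step 6: ref 2 -> HIT, frames=[2,5,1,4] (faults so far: 4)
  step 7: ref 3 -> FAULT, evict 4, frames=[2,5,1,3] (faults so far: 5)
  step 8: ref 2 -> HIT, frames=[2,5,1,3] (faults so far: 5)
  step 9: ref 3 -> HIT, frames=[2,5,1,3] (faults so far: 5)
  step 10: ref 1 -> HIT, frames=[2,5,1,3] (faults so far: 5)
  step 11: ref 2 -> HIT, frames=[2,5,1,3] (faults so far: 5)
  step 12: ref 5 -> HIT, frames=[2,5,1,3] (faults so far: 5)
  step 13: ref 5 -> HIT, frames=[2,5,1,3] (faults so far: 5)
  Optimal total faults: 5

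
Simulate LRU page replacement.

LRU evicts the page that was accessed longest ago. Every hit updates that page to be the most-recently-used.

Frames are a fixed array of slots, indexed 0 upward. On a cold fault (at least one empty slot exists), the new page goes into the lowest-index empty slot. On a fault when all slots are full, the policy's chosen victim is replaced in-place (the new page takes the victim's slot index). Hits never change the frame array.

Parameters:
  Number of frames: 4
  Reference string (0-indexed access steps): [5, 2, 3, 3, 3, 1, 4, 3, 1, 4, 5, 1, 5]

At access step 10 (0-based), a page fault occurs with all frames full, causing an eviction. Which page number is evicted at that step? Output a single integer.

Answer: 2

Derivation:
Step 0: ref 5 -> FAULT, frames=[5,-,-,-]
Step 1: ref 2 -> FAULT, frames=[5,2,-,-]
Step 2: ref 3 -> FAULT, frames=[5,2,3,-]
Step 3: ref 3 -> HIT, frames=[5,2,3,-]
Step 4: ref 3 -> HIT, frames=[5,2,3,-]
Step 5: ref 1 -> FAULT, frames=[5,2,3,1]
Step 6: ref 4 -> FAULT, evict 5, frames=[4,2,3,1]
Step 7: ref 3 -> HIT, frames=[4,2,3,1]
Step 8: ref 1 -> HIT, frames=[4,2,3,1]
Step 9: ref 4 -> HIT, frames=[4,2,3,1]
Step 10: ref 5 -> FAULT, evict 2, frames=[4,5,3,1]
At step 10: evicted page 2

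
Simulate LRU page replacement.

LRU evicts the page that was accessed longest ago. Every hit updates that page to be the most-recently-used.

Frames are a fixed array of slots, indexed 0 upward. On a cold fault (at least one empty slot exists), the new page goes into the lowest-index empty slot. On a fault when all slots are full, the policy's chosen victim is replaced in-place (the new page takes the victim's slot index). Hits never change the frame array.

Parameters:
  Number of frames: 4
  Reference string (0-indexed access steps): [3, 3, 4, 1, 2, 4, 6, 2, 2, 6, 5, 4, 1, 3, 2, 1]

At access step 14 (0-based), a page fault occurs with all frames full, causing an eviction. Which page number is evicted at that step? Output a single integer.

Step 0: ref 3 -> FAULT, frames=[3,-,-,-]
Step 1: ref 3 -> HIT, frames=[3,-,-,-]
Step 2: ref 4 -> FAULT, frames=[3,4,-,-]
Step 3: ref 1 -> FAULT, frames=[3,4,1,-]
Step 4: ref 2 -> FAULT, frames=[3,4,1,2]
Step 5: ref 4 -> HIT, frames=[3,4,1,2]
Step 6: ref 6 -> FAULT, evict 3, frames=[6,4,1,2]
Step 7: ref 2 -> HIT, frames=[6,4,1,2]
Step 8: ref 2 -> HIT, frames=[6,4,1,2]
Step 9: ref 6 -> HIT, frames=[6,4,1,2]
Step 10: ref 5 -> FAULT, evict 1, frames=[6,4,5,2]
Step 11: ref 4 -> HIT, frames=[6,4,5,2]
Step 12: ref 1 -> FAULT, evict 2, frames=[6,4,5,1]
Step 13: ref 3 -> FAULT, evict 6, frames=[3,4,5,1]
Step 14: ref 2 -> FAULT, evict 5, frames=[3,4,2,1]
At step 14: evicted page 5

Answer: 5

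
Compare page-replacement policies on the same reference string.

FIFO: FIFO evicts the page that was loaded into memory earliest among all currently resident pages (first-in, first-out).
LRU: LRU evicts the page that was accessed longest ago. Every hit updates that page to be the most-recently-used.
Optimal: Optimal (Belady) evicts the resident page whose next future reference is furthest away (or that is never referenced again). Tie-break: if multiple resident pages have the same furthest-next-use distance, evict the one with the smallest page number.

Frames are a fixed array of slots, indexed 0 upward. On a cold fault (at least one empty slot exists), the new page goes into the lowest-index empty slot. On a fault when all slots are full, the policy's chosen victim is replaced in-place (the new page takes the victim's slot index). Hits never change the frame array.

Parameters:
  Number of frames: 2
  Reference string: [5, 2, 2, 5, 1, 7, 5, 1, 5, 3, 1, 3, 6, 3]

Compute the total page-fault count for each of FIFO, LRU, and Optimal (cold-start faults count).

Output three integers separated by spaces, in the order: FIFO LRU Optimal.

Answer: 8 9 7

Derivation:
--- FIFO ---
  step 0: ref 5 -> FAULT, frames=[5,-] (faults so far: 1)
  step 1: ref 2 -> FAULT, frames=[5,2] (faults so far: 2)
  step 2: ref 2 -> HIT, frames=[5,2] (faults so far: 2)
  step 3: ref 5 -> HIT, frames=[5,2] (faults so far: 2)
  step 4: ref 1 -> FAULT, evict 5, frames=[1,2] (faults so far: 3)
  step 5: ref 7 -> FAULT, evict 2, frames=[1,7] (faults so far: 4)
  step 6: ref 5 -> FAULT, evict 1, frames=[5,7] (faults so far: 5)
  step 7: ref 1 -> FAULT, evict 7, frames=[5,1] (faults so far: 6)
  step 8: ref 5 -> HIT, frames=[5,1] (faults so far: 6)
  step 9: ref 3 -> FAULT, evict 5, frames=[3,1] (faults so far: 7)
  step 10: ref 1 -> HIT, frames=[3,1] (faults so far: 7)
  step 11: ref 3 -> HIT, frames=[3,1] (faults so far: 7)
  step 12: ref 6 -> FAULT, evict 1, frames=[3,6] (faults so far: 8)
  step 13: ref 3 -> HIT, frames=[3,6] (faults so far: 8)
  FIFO total faults: 8
--- LRU ---
  step 0: ref 5 -> FAULT, frames=[5,-] (faults so far: 1)
  step 1: ref 2 -> FAULT, frames=[5,2] (faults so far: 2)
  step 2: ref 2 -> HIT, frames=[5,2] (faults so far: 2)
  step 3: ref 5 -> HIT, frames=[5,2] (faults so far: 2)
  step 4: ref 1 -> FAULT, evict 2, frames=[5,1] (faults so far: 3)
  step 5: ref 7 -> FAULT, evict 5, frames=[7,1] (faults so far: 4)
  step 6: ref 5 -> FAULT, evict 1, frames=[7,5] (faults so far: 5)
  step 7: ref 1 -> FAULT, evict 7, frames=[1,5] (faults so far: 6)
  step 8: ref 5 -> HIT, frames=[1,5] (faults so far: 6)
  step 9: ref 3 -> FAULT, evict 1, frames=[3,5] (faults so far: 7)
  step 10: ref 1 -> FAULT, evict 5, frames=[3,1] (faults so far: 8)
  step 11: ref 3 -> HIT, frames=[3,1] (faults so far: 8)
  step 12: ref 6 -> FAULT, evict 1, frames=[3,6] (faults so far: 9)
  step 13: ref 3 -> HIT, frames=[3,6] (faults so far: 9)
  LRU total faults: 9
--- Optimal ---
  step 0: ref 5 -> FAULT, frames=[5,-] (faults so far: 1)
  step 1: ref 2 -> FAULT, frames=[5,2] (faults so far: 2)
  step 2: ref 2 -> HIT, frames=[5,2] (faults so far: 2)
  step 3: ref 5 -> HIT, frames=[5,2] (faults so far: 2)
  step 4: ref 1 -> FAULT, evict 2, frames=[5,1] (faults so far: 3)
  step 5: ref 7 -> FAULT, evict 1, frames=[5,7] (faults so far: 4)
  step 6: ref 5 -> HIT, frames=[5,7] (faults so far: 4)
  step 7: ref 1 -> FAULT, evict 7, frames=[5,1] (faults so far: 5)
  step 8: ref 5 -> HIT, frames=[5,1] (faults so far: 5)
  step 9: ref 3 -> FAULT, evict 5, frames=[3,1] (faults so far: 6)
  step 10: ref 1 -> HIT, frames=[3,1] (faults so far: 6)
  step 11: ref 3 -> HIT, frames=[3,1] (faults so far: 6)
  step 12: ref 6 -> FAULT, evict 1, frames=[3,6] (faults so far: 7)
  step 13: ref 3 -> HIT, frames=[3,6] (faults so far: 7)
  Optimal total faults: 7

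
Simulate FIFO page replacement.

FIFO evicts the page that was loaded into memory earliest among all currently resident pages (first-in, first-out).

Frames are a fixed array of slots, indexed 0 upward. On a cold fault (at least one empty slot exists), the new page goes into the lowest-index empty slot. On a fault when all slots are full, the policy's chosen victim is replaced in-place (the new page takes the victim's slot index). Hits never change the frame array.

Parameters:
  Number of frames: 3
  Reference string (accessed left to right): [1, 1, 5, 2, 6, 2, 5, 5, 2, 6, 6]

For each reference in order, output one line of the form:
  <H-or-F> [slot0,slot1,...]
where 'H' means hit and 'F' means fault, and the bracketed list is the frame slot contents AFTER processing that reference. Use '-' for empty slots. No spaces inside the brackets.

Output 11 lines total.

F [1,-,-]
H [1,-,-]
F [1,5,-]
F [1,5,2]
F [6,5,2]
H [6,5,2]
H [6,5,2]
H [6,5,2]
H [6,5,2]
H [6,5,2]
H [6,5,2]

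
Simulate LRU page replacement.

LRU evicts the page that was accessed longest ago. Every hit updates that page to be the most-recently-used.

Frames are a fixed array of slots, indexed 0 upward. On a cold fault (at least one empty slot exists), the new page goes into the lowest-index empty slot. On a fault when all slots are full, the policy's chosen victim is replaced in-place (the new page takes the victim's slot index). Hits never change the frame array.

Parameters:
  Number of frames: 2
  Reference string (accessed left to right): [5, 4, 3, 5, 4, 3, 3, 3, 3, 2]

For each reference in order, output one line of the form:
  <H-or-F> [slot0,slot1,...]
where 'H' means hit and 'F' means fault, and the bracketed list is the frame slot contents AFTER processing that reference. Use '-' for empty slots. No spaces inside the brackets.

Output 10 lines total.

F [5,-]
F [5,4]
F [3,4]
F [3,5]
F [4,5]
F [4,3]
H [4,3]
H [4,3]
H [4,3]
F [2,3]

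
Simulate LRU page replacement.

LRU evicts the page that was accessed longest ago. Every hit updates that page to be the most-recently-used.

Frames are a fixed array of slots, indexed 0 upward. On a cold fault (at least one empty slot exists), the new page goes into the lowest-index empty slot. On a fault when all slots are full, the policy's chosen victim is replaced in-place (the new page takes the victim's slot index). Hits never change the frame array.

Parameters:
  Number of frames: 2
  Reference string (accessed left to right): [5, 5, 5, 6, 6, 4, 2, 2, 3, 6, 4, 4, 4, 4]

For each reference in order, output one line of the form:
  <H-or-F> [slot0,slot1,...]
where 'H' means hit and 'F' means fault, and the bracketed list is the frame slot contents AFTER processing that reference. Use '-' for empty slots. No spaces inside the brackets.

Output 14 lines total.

F [5,-]
H [5,-]
H [5,-]
F [5,6]
H [5,6]
F [4,6]
F [4,2]
H [4,2]
F [3,2]
F [3,6]
F [4,6]
H [4,6]
H [4,6]
H [4,6]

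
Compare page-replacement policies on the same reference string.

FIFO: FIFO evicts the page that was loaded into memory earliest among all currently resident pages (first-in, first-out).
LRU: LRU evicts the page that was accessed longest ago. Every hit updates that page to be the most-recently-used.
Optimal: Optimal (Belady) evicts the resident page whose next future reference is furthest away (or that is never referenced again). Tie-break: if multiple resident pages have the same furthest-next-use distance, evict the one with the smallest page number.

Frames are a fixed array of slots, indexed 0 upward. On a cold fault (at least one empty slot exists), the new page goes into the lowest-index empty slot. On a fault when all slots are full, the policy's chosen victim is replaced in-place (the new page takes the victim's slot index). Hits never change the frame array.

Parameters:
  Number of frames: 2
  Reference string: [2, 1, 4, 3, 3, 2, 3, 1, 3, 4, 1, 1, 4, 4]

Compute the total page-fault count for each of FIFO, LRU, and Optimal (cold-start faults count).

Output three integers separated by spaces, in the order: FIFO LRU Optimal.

Answer: 9 8 6

Derivation:
--- FIFO ---
  step 0: ref 2 -> FAULT, frames=[2,-] (faults so far: 1)
  step 1: ref 1 -> FAULT, frames=[2,1] (faults so far: 2)
  step 2: ref 4 -> FAULT, evict 2, frames=[4,1] (faults so far: 3)
  step 3: ref 3 -> FAULT, evict 1, frames=[4,3] (faults so far: 4)
  step 4: ref 3 -> HIT, frames=[4,3] (faults so far: 4)
  step 5: ref 2 -> FAULT, evict 4, frames=[2,3] (faults so far: 5)
  step 6: ref 3 -> HIT, frames=[2,3] (faults so far: 5)
  step 7: ref 1 -> FAULT, evict 3, frames=[2,1] (faults so far: 6)
  step 8: ref 3 -> FAULT, evict 2, frames=[3,1] (faults so far: 7)
  step 9: ref 4 -> FAULT, evict 1, frames=[3,4] (faults so far: 8)
  step 10: ref 1 -> FAULT, evict 3, frames=[1,4] (faults so far: 9)
  step 11: ref 1 -> HIT, frames=[1,4] (faults so far: 9)
  step 12: ref 4 -> HIT, frames=[1,4] (faults so far: 9)
  step 13: ref 4 -> HIT, frames=[1,4] (faults so far: 9)
  FIFO total faults: 9
--- LRU ---
  step 0: ref 2 -> FAULT, frames=[2,-] (faults so far: 1)
  step 1: ref 1 -> FAULT, frames=[2,1] (faults so far: 2)
  step 2: ref 4 -> FAULT, evict 2, frames=[4,1] (faults so far: 3)
  step 3: ref 3 -> FAULT, evict 1, frames=[4,3] (faults so far: 4)
  step 4: ref 3 -> HIT, frames=[4,3] (faults so far: 4)
  step 5: ref 2 -> FAULT, evict 4, frames=[2,3] (faults so far: 5)
  step 6: ref 3 -> HIT, frames=[2,3] (faults so far: 5)
  step 7: ref 1 -> FAULT, evict 2, frames=[1,3] (faults so far: 6)
  step 8: ref 3 -> HIT, frames=[1,3] (faults so far: 6)
  step 9: ref 4 -> FAULT, evict 1, frames=[4,3] (faults so far: 7)
  step 10: ref 1 -> FAULT, evict 3, frames=[4,1] (faults so far: 8)
  step 11: ref 1 -> HIT, frames=[4,1] (faults so far: 8)
  step 12: ref 4 -> HIT, frames=[4,1] (faults so far: 8)
  step 13: ref 4 -> HIT, frames=[4,1] (faults so far: 8)
  LRU total faults: 8
--- Optimal ---
  step 0: ref 2 -> FAULT, frames=[2,-] (faults so far: 1)
  step 1: ref 1 -> FAULT, frames=[2,1] (faults so far: 2)
  step 2: ref 4 -> FAULT, evict 1, frames=[2,4] (faults so far: 3)
  step 3: ref 3 -> FAULT, evict 4, frames=[2,3] (faults so far: 4)
  step 4: ref 3 -> HIT, frames=[2,3] (faults so far: 4)
  step 5: ref 2 -> HIT, frames=[2,3] (faults so far: 4)
  step 6: ref 3 -> HIT, frames=[2,3] (faults so far: 4)
  step 7: ref 1 -> FAULT, evict 2, frames=[1,3] (faults so far: 5)
  step 8: ref 3 -> HIT, frames=[1,3] (faults so far: 5)
  step 9: ref 4 -> FAULT, evict 3, frames=[1,4] (faults so far: 6)
  step 10: ref 1 -> HIT, frames=[1,4] (faults so far: 6)
  step 11: ref 1 -> HIT, frames=[1,4] (faults so far: 6)
  step 12: ref 4 -> HIT, frames=[1,4] (faults so far: 6)
  step 13: ref 4 -> HIT, frames=[1,4] (faults so far: 6)
  Optimal total faults: 6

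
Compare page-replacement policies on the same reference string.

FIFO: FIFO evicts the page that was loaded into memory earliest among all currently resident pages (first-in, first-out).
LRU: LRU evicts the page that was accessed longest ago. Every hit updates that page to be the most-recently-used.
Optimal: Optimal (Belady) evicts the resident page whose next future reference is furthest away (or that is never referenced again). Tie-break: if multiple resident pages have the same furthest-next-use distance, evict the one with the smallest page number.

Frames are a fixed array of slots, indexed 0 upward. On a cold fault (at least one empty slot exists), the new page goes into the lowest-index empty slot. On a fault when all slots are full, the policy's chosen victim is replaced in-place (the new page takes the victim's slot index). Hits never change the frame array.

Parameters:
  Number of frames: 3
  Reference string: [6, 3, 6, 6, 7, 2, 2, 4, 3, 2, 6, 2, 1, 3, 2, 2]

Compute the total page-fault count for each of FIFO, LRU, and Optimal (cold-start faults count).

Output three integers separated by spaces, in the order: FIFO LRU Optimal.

Answer: 10 9 7

Derivation:
--- FIFO ---
  step 0: ref 6 -> FAULT, frames=[6,-,-] (faults so far: 1)
  step 1: ref 3 -> FAULT, frames=[6,3,-] (faults so far: 2)
  step 2: ref 6 -> HIT, frames=[6,3,-] (faults so far: 2)
  step 3: ref 6 -> HIT, frames=[6,3,-] (faults so far: 2)
  step 4: ref 7 -> FAULT, frames=[6,3,7] (faults so far: 3)
  step 5: ref 2 -> FAULT, evict 6, frames=[2,3,7] (faults so far: 4)
  step 6: ref 2 -> HIT, frames=[2,3,7] (faults so far: 4)
  step 7: ref 4 -> FAULT, evict 3, frames=[2,4,7] (faults so far: 5)
  step 8: ref 3 -> FAULT, evict 7, frames=[2,4,3] (faults so far: 6)
  step 9: ref 2 -> HIT, frames=[2,4,3] (faults so far: 6)
  step 10: ref 6 -> FAULT, evict 2, frames=[6,4,3] (faults so far: 7)
  step 11: ref 2 -> FAULT, evict 4, frames=[6,2,3] (faults so far: 8)
  step 12: ref 1 -> FAULT, evict 3, frames=[6,2,1] (faults so far: 9)
  step 13: ref 3 -> FAULT, evict 6, frames=[3,2,1] (faults so far: 10)
  step 14: ref 2 -> HIT, frames=[3,2,1] (faults so far: 10)
  step 15: ref 2 -> HIT, frames=[3,2,1] (faults so far: 10)
  FIFO total faults: 10
--- LRU ---
  step 0: ref 6 -> FAULT, frames=[6,-,-] (faults so far: 1)
  step 1: ref 3 -> FAULT, frames=[6,3,-] (faults so far: 2)
  step 2: ref 6 -> HIT, frames=[6,3,-] (faults so far: 2)
  step 3: ref 6 -> HIT, frames=[6,3,-] (faults so far: 2)
  step 4: ref 7 -> FAULT, frames=[6,3,7] (faults so far: 3)
  step 5: ref 2 -> FAULT, evict 3, frames=[6,2,7] (faults so far: 4)
  step 6: ref 2 -> HIT, frames=[6,2,7] (faults so far: 4)
  step 7: ref 4 -> FAULT, evict 6, frames=[4,2,7] (faults so far: 5)
  step 8: ref 3 -> FAULT, evict 7, frames=[4,2,3] (faults so far: 6)
  step 9: ref 2 -> HIT, frames=[4,2,3] (faults so far: 6)
  step 10: ref 6 -> FAULT, evict 4, frames=[6,2,3] (faults so far: 7)
  step 11: ref 2 -> HIT, frames=[6,2,3] (faults so far: 7)
  step 12: ref 1 -> FAULT, evict 3, frames=[6,2,1] (faults so far: 8)
  step 13: ref 3 -> FAULT, evict 6, frames=[3,2,1] (faults so far: 9)
  step 14: ref 2 -> HIT, frames=[3,2,1] (faults so far: 9)
  step 15: ref 2 -> HIT, frames=[3,2,1] (faults so far: 9)
  LRU total faults: 9
--- Optimal ---
  step 0: ref 6 -> FAULT, frames=[6,-,-] (faults so far: 1)
  step 1: ref 3 -> FAULT, frames=[6,3,-] (faults so far: 2)
  step 2: ref 6 -> HIT, frames=[6,3,-] (faults so far: 2)
  step 3: ref 6 -> HIT, frames=[6,3,-] (faults so far: 2)
  step 4: ref 7 -> FAULT, frames=[6,3,7] (faults so far: 3)
  step 5: ref 2 -> FAULT, evict 7, frames=[6,3,2] (faults so far: 4)
  step 6: ref 2 -> HIT, frames=[6,3,2] (faults so far: 4)
  step 7: ref 4 -> FAULT, evict 6, frames=[4,3,2] (faults so far: 5)
  step 8: ref 3 -> HIT, frames=[4,3,2] (faults so far: 5)
  step 9: ref 2 -> HIT, frames=[4,3,2] (faults so far: 5)
  step 10: ref 6 -> FAULT, evict 4, frames=[6,3,2] (faults so far: 6)
  step 11: ref 2 -> HIT, frames=[6,3,2] (faults so far: 6)
  step 12: ref 1 -> FAULT, evict 6, frames=[1,3,2] (faults so far: 7)
  step 13: ref 3 -> HIT, frames=[1,3,2] (faults so far: 7)
  step 14: ref 2 -> HIT, frames=[1,3,2] (faults so far: 7)
  step 15: ref 2 -> HIT, frames=[1,3,2] (faults so far: 7)
  Optimal total faults: 7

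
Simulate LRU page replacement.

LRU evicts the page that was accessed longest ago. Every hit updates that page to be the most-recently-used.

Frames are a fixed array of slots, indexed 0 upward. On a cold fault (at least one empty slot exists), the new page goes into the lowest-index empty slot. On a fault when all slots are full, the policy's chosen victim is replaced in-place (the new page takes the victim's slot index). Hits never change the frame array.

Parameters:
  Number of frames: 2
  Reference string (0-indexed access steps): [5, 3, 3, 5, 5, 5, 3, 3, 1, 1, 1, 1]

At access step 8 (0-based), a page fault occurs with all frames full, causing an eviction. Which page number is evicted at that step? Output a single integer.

Step 0: ref 5 -> FAULT, frames=[5,-]
Step 1: ref 3 -> FAULT, frames=[5,3]
Step 2: ref 3 -> HIT, frames=[5,3]
Step 3: ref 5 -> HIT, frames=[5,3]
Step 4: ref 5 -> HIT, frames=[5,3]
Step 5: ref 5 -> HIT, frames=[5,3]
Step 6: ref 3 -> HIT, frames=[5,3]
Step 7: ref 3 -> HIT, frames=[5,3]
Step 8: ref 1 -> FAULT, evict 5, frames=[1,3]
At step 8: evicted page 5

Answer: 5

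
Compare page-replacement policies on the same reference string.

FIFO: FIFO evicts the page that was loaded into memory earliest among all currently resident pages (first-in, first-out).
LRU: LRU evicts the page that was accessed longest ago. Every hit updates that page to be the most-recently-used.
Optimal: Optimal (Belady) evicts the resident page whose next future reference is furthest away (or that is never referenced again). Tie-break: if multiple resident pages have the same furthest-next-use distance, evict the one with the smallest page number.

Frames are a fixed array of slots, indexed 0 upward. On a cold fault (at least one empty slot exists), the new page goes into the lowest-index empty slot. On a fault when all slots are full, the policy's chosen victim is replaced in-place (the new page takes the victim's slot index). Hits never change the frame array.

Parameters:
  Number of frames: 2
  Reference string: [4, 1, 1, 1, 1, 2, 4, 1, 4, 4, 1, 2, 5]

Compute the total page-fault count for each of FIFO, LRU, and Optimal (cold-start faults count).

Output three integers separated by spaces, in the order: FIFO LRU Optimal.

Answer: 7 7 6

Derivation:
--- FIFO ---
  step 0: ref 4 -> FAULT, frames=[4,-] (faults so far: 1)
  step 1: ref 1 -> FAULT, frames=[4,1] (faults so far: 2)
  step 2: ref 1 -> HIT, frames=[4,1] (faults so far: 2)
  step 3: ref 1 -> HIT, frames=[4,1] (faults so far: 2)
  step 4: ref 1 -> HIT, frames=[4,1] (faults so far: 2)
  step 5: ref 2 -> FAULT, evict 4, frames=[2,1] (faults so far: 3)
  step 6: ref 4 -> FAULT, evict 1, frames=[2,4] (faults so far: 4)
  step 7: ref 1 -> FAULT, evict 2, frames=[1,4] (faults so far: 5)
  step 8: ref 4 -> HIT, frames=[1,4] (faults so far: 5)
  step 9: ref 4 -> HIT, frames=[1,4] (faults so far: 5)
  step 10: ref 1 -> HIT, frames=[1,4] (faults so far: 5)
  step 11: ref 2 -> FAULT, evict 4, frames=[1,2] (faults so far: 6)
  step 12: ref 5 -> FAULT, evict 1, frames=[5,2] (faults so far: 7)
  FIFO total faults: 7
--- LRU ---
  step 0: ref 4 -> FAULT, frames=[4,-] (faults so far: 1)
  step 1: ref 1 -> FAULT, frames=[4,1] (faults so far: 2)
  step 2: ref 1 -> HIT, frames=[4,1] (faults so far: 2)
  step 3: ref 1 -> HIT, frames=[4,1] (faults so far: 2)
  step 4: ref 1 -> HIT, frames=[4,1] (faults so far: 2)
  step 5: ref 2 -> FAULT, evict 4, frames=[2,1] (faults so far: 3)
  step 6: ref 4 -> FAULT, evict 1, frames=[2,4] (faults so far: 4)
  step 7: ref 1 -> FAULT, evict 2, frames=[1,4] (faults so far: 5)
  step 8: ref 4 -> HIT, frames=[1,4] (faults so far: 5)
  step 9: ref 4 -> HIT, frames=[1,4] (faults so far: 5)
  step 10: ref 1 -> HIT, frames=[1,4] (faults so far: 5)
  step 11: ref 2 -> FAULT, evict 4, frames=[1,2] (faults so far: 6)
  step 12: ref 5 -> FAULT, evict 1, frames=[5,2] (faults so far: 7)
  LRU total faults: 7
--- Optimal ---
  step 0: ref 4 -> FAULT, frames=[4,-] (faults so far: 1)
  step 1: ref 1 -> FAULT, frames=[4,1] (faults so far: 2)
  step 2: ref 1 -> HIT, frames=[4,1] (faults so far: 2)
  step 3: ref 1 -> HIT, frames=[4,1] (faults so far: 2)
  step 4: ref 1 -> HIT, frames=[4,1] (faults so far: 2)
  step 5: ref 2 -> FAULT, evict 1, frames=[4,2] (faults so far: 3)
  step 6: ref 4 -> HIT, frames=[4,2] (faults so far: 3)
  step 7: ref 1 -> FAULT, evict 2, frames=[4,1] (faults so far: 4)
  step 8: ref 4 -> HIT, frames=[4,1] (faults so far: 4)
  step 9: ref 4 -> HIT, frames=[4,1] (faults so far: 4)
  step 10: ref 1 -> HIT, frames=[4,1] (faults so far: 4)
  step 11: ref 2 -> FAULT, evict 1, frames=[4,2] (faults so far: 5)
  step 12: ref 5 -> FAULT, evict 2, frames=[4,5] (faults so far: 6)
  Optimal total faults: 6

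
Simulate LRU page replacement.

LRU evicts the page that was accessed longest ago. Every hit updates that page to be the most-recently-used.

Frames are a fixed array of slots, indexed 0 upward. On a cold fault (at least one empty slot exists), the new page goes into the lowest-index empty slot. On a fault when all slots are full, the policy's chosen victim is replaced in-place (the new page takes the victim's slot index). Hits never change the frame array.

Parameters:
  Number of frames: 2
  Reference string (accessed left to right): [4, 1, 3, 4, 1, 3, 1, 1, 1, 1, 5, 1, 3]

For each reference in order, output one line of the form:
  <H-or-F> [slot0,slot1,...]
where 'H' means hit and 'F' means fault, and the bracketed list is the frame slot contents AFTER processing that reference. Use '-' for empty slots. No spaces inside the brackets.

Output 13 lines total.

F [4,-]
F [4,1]
F [3,1]
F [3,4]
F [1,4]
F [1,3]
H [1,3]
H [1,3]
H [1,3]
H [1,3]
F [1,5]
H [1,5]
F [1,3]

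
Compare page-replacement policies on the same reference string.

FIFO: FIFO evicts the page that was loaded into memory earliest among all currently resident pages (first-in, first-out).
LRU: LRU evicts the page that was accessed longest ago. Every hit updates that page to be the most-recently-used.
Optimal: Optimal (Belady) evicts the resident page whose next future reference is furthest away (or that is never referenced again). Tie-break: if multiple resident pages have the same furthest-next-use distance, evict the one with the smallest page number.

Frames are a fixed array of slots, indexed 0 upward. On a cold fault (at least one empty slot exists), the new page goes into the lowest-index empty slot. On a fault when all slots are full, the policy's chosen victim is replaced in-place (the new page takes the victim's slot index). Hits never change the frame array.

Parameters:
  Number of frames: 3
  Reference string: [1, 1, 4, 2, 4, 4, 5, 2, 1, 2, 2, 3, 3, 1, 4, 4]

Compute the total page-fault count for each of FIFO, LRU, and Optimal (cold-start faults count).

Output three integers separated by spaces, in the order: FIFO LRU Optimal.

--- FIFO ---
  step 0: ref 1 -> FAULT, frames=[1,-,-] (faults so far: 1)
  step 1: ref 1 -> HIT, frames=[1,-,-] (faults so far: 1)
  step 2: ref 4 -> FAULT, frames=[1,4,-] (faults so far: 2)
  step 3: ref 2 -> FAULT, frames=[1,4,2] (faults so far: 3)
  step 4: ref 4 -> HIT, frames=[1,4,2] (faults so far: 3)
  step 5: ref 4 -> HIT, frames=[1,4,2] (faults so far: 3)
  step 6: ref 5 -> FAULT, evict 1, frames=[5,4,2] (faults so far: 4)
  step 7: ref 2 -> HIT, frames=[5,4,2] (faults so far: 4)
  step 8: ref 1 -> FAULT, evict 4, frames=[5,1,2] (faults so far: 5)
  step 9: ref 2 -> HIT, frames=[5,1,2] (faults so far: 5)
  step 10: ref 2 -> HIT, frames=[5,1,2] (faults so far: 5)
  step 11: ref 3 -> FAULT, evict 2, frames=[5,1,3] (faults so far: 6)
  step 12: ref 3 -> HIT, frames=[5,1,3] (faults so far: 6)
  step 13: ref 1 -> HIT, frames=[5,1,3] (faults so far: 6)
  step 14: ref 4 -> FAULT, evict 5, frames=[4,1,3] (faults so far: 7)
  step 15: ref 4 -> HIT, frames=[4,1,3] (faults so far: 7)
  FIFO total faults: 7
--- LRU ---
  step 0: ref 1 -> FAULT, frames=[1,-,-] (faults so far: 1)
  step 1: ref 1 -> HIT, frames=[1,-,-] (faults so far: 1)
  step 2: ref 4 -> FAULT, frames=[1,4,-] (faults so far: 2)
  step 3: ref 2 -> FAULT, frames=[1,4,2] (faults so far: 3)
  step 4: ref 4 -> HIT, frames=[1,4,2] (faults so far: 3)
  step 5: ref 4 -> HIT, frames=[1,4,2] (faults so far: 3)
  step 6: ref 5 -> FAULT, evict 1, frames=[5,4,2] (faults so far: 4)
  step 7: ref 2 -> HIT, frames=[5,4,2] (faults so far: 4)
  step 8: ref 1 -> FAULT, evict 4, frames=[5,1,2] (faults so far: 5)
  step 9: ref 2 -> HIT, frames=[5,1,2] (faults so far: 5)
  step 10: ref 2 -> HIT, frames=[5,1,2] (faults so far: 5)
  step 11: ref 3 -> FAULT, evict 5, frames=[3,1,2] (faults so far: 6)
  step 12: ref 3 -> HIT, frames=[3,1,2] (faults so far: 6)
  step 13: ref 1 -> HIT, frames=[3,1,2] (faults so far: 6)
  step 14: ref 4 -> FAULT, evict 2, frames=[3,1,4] (faults so far: 7)
  step 15: ref 4 -> HIT, frames=[3,1,4] (faults so far: 7)
  LRU total faults: 7
--- Optimal ---
  step 0: ref 1 -> FAULT, frames=[1,-,-] (faults so far: 1)
  step 1: ref 1 -> HIT, frames=[1,-,-] (faults so far: 1)
  step 2: ref 4 -> FAULT, frames=[1,4,-] (faults so far: 2)
  step 3: ref 2 -> FAULT, frames=[1,4,2] (faults so far: 3)
  step 4: ref 4 -> HIT, frames=[1,4,2] (faults so far: 3)
  step 5: ref 4 -> HIT, frames=[1,4,2] (faults so far: 3)
  step 6: ref 5 -> FAULT, evict 4, frames=[1,5,2] (faults so far: 4)
  step 7: ref 2 -> HIT, frames=[1,5,2] (faults so far: 4)
  step 8: ref 1 -> HIT, frames=[1,5,2] (faults so far: 4)
  step 9: ref 2 -> HIT, frames=[1,5,2] (faults so far: 4)
  step 10: ref 2 -> HIT, frames=[1,5,2] (faults so far: 4)
  step 11: ref 3 -> FAULT, evict 2, frames=[1,5,3] (faults so far: 5)
  step 12: ref 3 -> HIT, frames=[1,5,3] (faults so far: 5)
  step 13: ref 1 -> HIT, frames=[1,5,3] (faults so far: 5)
  step 14: ref 4 -> FAULT, evict 1, frames=[4,5,3] (faults so far: 6)
  step 15: ref 4 -> HIT, frames=[4,5,3] (faults so far: 6)
  Optimal total faults: 6

Answer: 7 7 6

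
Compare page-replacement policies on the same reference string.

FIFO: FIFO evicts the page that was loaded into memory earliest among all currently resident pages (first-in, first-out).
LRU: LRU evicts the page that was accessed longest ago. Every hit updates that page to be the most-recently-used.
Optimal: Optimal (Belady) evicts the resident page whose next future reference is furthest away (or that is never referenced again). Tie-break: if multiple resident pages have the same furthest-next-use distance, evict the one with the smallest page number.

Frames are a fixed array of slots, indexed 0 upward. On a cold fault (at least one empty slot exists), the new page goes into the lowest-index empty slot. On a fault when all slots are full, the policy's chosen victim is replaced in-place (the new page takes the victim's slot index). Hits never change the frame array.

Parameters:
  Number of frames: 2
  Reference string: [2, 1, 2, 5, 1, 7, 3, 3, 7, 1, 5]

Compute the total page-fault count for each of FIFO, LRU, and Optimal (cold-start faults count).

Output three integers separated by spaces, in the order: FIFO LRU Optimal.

--- FIFO ---
  step 0: ref 2 -> FAULT, frames=[2,-] (faults so far: 1)
  step 1: ref 1 -> FAULT, frames=[2,1] (faults so far: 2)
  step 2: ref 2 -> HIT, frames=[2,1] (faults so far: 2)
  step 3: ref 5 -> FAULT, evict 2, frames=[5,1] (faults so far: 3)
  step 4: ref 1 -> HIT, frames=[5,1] (faults so far: 3)
  step 5: ref 7 -> FAULT, evict 1, frames=[5,7] (faults so far: 4)
  step 6: ref 3 -> FAULT, evict 5, frames=[3,7] (faults so far: 5)
  step 7: ref 3 -> HIT, frames=[3,7] (faults so far: 5)
  step 8: ref 7 -> HIT, frames=[3,7] (faults so far: 5)
  step 9: ref 1 -> FAULT, evict 7, frames=[3,1] (faults so far: 6)
  step 10: ref 5 -> FAULT, evict 3, frames=[5,1] (faults so far: 7)
  FIFO total faults: 7
--- LRU ---
  step 0: ref 2 -> FAULT, frames=[2,-] (faults so far: 1)
  step 1: ref 1 -> FAULT, frames=[2,1] (faults so far: 2)
  step 2: ref 2 -> HIT, frames=[2,1] (faults so far: 2)
  step 3: ref 5 -> FAULT, evict 1, frames=[2,5] (faults so far: 3)
  step 4: ref 1 -> FAULT, evict 2, frames=[1,5] (faults so far: 4)
  step 5: ref 7 -> FAULT, evict 5, frames=[1,7] (faults so far: 5)
  step 6: ref 3 -> FAULT, evict 1, frames=[3,7] (faults so far: 6)
  step 7: ref 3 -> HIT, frames=[3,7] (faults so far: 6)
  step 8: ref 7 -> HIT, frames=[3,7] (faults so far: 6)
  step 9: ref 1 -> FAULT, evict 3, frames=[1,7] (faults so far: 7)
  step 10: ref 5 -> FAULT, evict 7, frames=[1,5] (faults so far: 8)
  LRU total faults: 8
--- Optimal ---
  step 0: ref 2 -> FAULT, frames=[2,-] (faults so far: 1)
  step 1: ref 1 -> FAULT, frames=[2,1] (faults so far: 2)
  step 2: ref 2 -> HIT, frames=[2,1] (faults so far: 2)
  step 3: ref 5 -> FAULT, evict 2, frames=[5,1] (faults so far: 3)
  step 4: ref 1 -> HIT, frames=[5,1] (faults so far: 3)
  step 5: ref 7 -> FAULT, evict 5, frames=[7,1] (faults so far: 4)
  step 6: ref 3 -> FAULT, evict 1, frames=[7,3] (faults so far: 5)
  step 7: ref 3 -> HIT, frames=[7,3] (faults so far: 5)
  step 8: ref 7 -> HIT, frames=[7,3] (faults so far: 5)
  step 9: ref 1 -> FAULT, evict 3, frames=[7,1] (faults so far: 6)
  step 10: ref 5 -> FAULT, evict 1, frames=[7,5] (faults so far: 7)
  Optimal total faults: 7

Answer: 7 8 7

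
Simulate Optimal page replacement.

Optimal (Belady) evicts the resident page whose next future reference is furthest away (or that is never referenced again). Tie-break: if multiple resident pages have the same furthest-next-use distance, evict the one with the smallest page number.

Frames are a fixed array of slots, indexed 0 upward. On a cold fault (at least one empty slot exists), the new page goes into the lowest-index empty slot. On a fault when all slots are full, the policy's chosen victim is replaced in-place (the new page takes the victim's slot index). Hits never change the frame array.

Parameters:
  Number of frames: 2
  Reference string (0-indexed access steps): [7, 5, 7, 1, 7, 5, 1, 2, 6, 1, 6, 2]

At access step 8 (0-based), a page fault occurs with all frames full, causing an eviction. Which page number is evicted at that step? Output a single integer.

Answer: 2

Derivation:
Step 0: ref 7 -> FAULT, frames=[7,-]
Step 1: ref 5 -> FAULT, frames=[7,5]
Step 2: ref 7 -> HIT, frames=[7,5]
Step 3: ref 1 -> FAULT, evict 5, frames=[7,1]
Step 4: ref 7 -> HIT, frames=[7,1]
Step 5: ref 5 -> FAULT, evict 7, frames=[5,1]
Step 6: ref 1 -> HIT, frames=[5,1]
Step 7: ref 2 -> FAULT, evict 5, frames=[2,1]
Step 8: ref 6 -> FAULT, evict 2, frames=[6,1]
At step 8: evicted page 2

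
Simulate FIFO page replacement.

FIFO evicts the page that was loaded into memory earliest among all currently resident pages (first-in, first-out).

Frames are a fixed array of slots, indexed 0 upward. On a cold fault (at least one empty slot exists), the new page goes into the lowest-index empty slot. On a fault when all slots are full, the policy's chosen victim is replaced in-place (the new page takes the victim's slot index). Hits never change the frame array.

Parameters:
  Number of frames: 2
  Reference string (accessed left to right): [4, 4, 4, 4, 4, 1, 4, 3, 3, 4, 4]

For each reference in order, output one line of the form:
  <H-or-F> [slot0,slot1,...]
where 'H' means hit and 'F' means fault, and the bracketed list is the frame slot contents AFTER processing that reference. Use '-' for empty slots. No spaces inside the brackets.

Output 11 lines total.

F [4,-]
H [4,-]
H [4,-]
H [4,-]
H [4,-]
F [4,1]
H [4,1]
F [3,1]
H [3,1]
F [3,4]
H [3,4]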